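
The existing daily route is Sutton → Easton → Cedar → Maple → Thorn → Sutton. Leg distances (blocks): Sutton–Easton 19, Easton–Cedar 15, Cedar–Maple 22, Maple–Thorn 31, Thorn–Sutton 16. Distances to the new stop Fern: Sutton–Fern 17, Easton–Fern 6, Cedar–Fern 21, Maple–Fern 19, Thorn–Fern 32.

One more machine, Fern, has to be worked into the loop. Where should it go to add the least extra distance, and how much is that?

Insertion cost between consecutive stops i–j is d(i,Fern) + d(Fern,j) − d(i,j):
  between Sutton and Easton: 17 + 6 − 19 = 4
  between Easton and Cedar: 6 + 21 − 15 = 12
  between Cedar and Maple: 21 + 19 − 22 = 18
  between Maple and Thorn: 19 + 32 − 31 = 20
  between Thorn and Sutton: 32 + 17 − 16 = 33
Cheapest insertion is between Sutton and Easton, adding 4.
New total = 103 + 4 = 107.

Adding 4 blocks by placing Fern on the Sutton–Easton leg.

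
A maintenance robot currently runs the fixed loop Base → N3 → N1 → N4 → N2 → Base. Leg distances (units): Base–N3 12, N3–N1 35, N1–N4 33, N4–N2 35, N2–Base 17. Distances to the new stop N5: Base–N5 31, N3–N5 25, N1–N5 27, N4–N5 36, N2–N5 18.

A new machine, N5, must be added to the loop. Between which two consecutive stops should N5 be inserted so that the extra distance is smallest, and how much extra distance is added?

Insertion cost between consecutive stops i–j is d(i,N5) + d(N5,j) − d(i,j):
  between Base and N3: 31 + 25 − 12 = 44
  between N3 and N1: 25 + 27 − 35 = 17
  between N1 and N4: 27 + 36 − 33 = 30
  between N4 and N2: 36 + 18 − 35 = 19
  between N2 and Base: 18 + 31 − 17 = 32
Cheapest insertion is between N3 and N1, adding 17.
New total = 132 + 17 = 149.

+17 — insert N5 between N3 and N1.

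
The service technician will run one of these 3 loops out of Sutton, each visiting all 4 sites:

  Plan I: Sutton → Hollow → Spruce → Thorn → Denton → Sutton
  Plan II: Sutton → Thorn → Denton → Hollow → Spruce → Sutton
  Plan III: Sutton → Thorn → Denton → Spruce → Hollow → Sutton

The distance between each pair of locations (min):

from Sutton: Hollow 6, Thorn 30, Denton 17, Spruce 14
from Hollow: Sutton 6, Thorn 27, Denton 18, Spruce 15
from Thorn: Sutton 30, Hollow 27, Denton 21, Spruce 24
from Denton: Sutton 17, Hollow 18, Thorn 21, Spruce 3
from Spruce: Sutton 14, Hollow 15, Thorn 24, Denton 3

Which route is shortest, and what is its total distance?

Plan I: 6 + 15 + 24 + 21 + 17 = 83
Plan II: 30 + 21 + 18 + 15 + 14 = 98
Plan III: 30 + 21 + 3 + 15 + 6 = 75

Shortest is Plan III, total 75 min.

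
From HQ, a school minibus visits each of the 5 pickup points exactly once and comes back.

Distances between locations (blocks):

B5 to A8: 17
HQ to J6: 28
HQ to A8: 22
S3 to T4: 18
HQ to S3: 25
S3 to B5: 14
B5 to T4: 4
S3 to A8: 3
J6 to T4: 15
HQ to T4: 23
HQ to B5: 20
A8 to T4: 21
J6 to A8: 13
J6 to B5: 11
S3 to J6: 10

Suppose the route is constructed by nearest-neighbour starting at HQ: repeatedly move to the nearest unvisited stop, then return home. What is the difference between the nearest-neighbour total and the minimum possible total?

Excess over optimum: 1 blocks.

From HQ: B5=20, A8=22, T4=23, S3=25, J6=28 → choose B5 (20).
From B5: T4=4, J6=11, S3=14, A8=17 → choose T4 (4).
From T4: J6=15, S3=18, A8=21 → choose J6 (15).
From J6: S3=10, A8=13 → choose S3 (10).
From S3: A8=3 → choose A8 (3).
NN route HQ → B5 → T4 → J6 → S3 → A8 → HQ costs 74.
Optimal: HQ → A8 → S3 → J6 → B5 → T4 → HQ costs 73 (by enumerating all 60 distinct tours).
Excess = 74 − 73 = 1.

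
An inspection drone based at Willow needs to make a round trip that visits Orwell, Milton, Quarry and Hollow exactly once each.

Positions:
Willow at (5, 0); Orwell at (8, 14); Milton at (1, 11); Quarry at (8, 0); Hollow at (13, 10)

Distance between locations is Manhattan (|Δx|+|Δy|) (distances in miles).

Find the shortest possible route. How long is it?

Willow → Orwell → Milton → Quarry → Hollow → Willow: 17+10+18+15+18 = 78
Willow → Orwell → Milton → Hollow → Quarry → Willow: 17+10+13+15+3 = 58
Willow → Orwell → Quarry → Milton → Hollow → Willow: 17+14+18+13+18 = 80
Willow → Orwell → Quarry → Hollow → Milton → Willow: 17+14+15+13+15 = 74
Willow → Orwell → Hollow → Milton → Quarry → Willow: 17+9+13+18+3 = 60
Willow → Orwell → Hollow → Quarry → Milton → Willow: 17+9+15+18+15 = 74
Willow → Milton → Orwell → Quarry → Hollow → Willow: 15+10+14+15+18 = 72
Willow → Milton → Orwell → Hollow → Quarry → Willow: 15+10+9+15+3 = 52
Willow → Milton → Quarry → Orwell → Hollow → Willow: 15+18+14+9+18 = 74
Willow → Milton → Hollow → Orwell → Quarry → Willow: 15+13+9+14+3 = 54
Willow → Quarry → Orwell → Milton → Hollow → Willow: 3+14+10+13+18 = 58
Willow → Quarry → Milton → Orwell → Hollow → Willow: 3+18+10+9+18 = 58
The minimum is 52.
One optimal route: Willow → Milton → Orwell → Hollow → Quarry → Willow (or its reverse).

Shortest round trip = 52 miles.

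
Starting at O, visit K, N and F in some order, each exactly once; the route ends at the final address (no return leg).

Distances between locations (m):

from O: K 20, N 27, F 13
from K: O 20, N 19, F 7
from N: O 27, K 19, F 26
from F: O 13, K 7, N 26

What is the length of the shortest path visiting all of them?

Minimum one-way distance = 39 m.

There are 3! = 6 possible orderings.
O → K → N → F: 20+19+26 = 65
O → K → F → N: 20+7+26 = 53
O → N → K → F: 27+19+7 = 53
O → N → F → K: 27+26+7 = 60
O → F → K → N: 13+7+19 = 39
O → F → N → K: 13+26+19 = 58
The minimum is 39.
One shortest path: O → F → K → N.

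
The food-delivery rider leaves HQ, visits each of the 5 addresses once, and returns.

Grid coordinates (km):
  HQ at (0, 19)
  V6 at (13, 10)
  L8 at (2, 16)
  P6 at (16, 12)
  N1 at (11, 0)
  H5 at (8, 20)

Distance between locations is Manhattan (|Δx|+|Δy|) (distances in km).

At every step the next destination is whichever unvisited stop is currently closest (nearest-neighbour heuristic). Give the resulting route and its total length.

Total distance 82 km via the nearest-neighbour route HQ → L8 → H5 → V6 → P6 → N1 → HQ.

At HQ the remaining stops are L8 5, H5 9, V6 22, P6 23, N1 30; go to L8.
At L8 the remaining stops are H5 10, V6 17, P6 18, N1 25; go to H5.
At H5 the remaining stops are V6 15, P6 16, N1 23; go to V6.
At V6 the remaining stops are P6 5, N1 12; go to P6.
At P6 the remaining stops are N1 17; go to N1.
Return N1→HQ: 30.
Total = 5 + 10 + 15 + 5 + 17 + 30 = 82.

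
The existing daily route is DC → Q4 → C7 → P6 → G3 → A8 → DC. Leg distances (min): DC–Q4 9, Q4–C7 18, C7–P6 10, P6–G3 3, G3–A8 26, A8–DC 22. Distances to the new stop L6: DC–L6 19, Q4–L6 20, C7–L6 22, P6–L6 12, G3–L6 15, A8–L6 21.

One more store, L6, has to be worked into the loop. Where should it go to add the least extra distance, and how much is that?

Insertion cost between consecutive stops i–j is d(i,L6) + d(L6,j) − d(i,j):
  between DC and Q4: 19 + 20 − 9 = 30
  between Q4 and C7: 20 + 22 − 18 = 24
  between C7 and P6: 22 + 12 − 10 = 24
  between P6 and G3: 12 + 15 − 3 = 24
  between G3 and A8: 15 + 21 − 26 = 10
  between A8 and DC: 21 + 19 − 22 = 18
Cheapest insertion is between G3 and A8, adding 10.
New total = 88 + 10 = 98.

Minimum extra distance: 10 min, inserting L6 between G3 and A8.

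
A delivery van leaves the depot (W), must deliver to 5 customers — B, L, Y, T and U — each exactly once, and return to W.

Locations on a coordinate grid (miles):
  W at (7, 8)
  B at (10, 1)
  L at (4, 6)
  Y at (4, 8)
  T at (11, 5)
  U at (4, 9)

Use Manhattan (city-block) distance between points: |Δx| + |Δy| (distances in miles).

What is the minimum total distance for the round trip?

There are 60 distinct closed tours to check (reversals are equivalent).
W - B - L - Y - T - U - W: 10+11+2+10+11+4 = 48
W - B - L - Y - U - T - W: 10+11+2+1+11+7 = 42
W - B - L - T - Y - U - W: 10+11+8+10+1+4 = 44
W - B - L - T - U - Y - W: 10+11+8+11+1+3 = 44
W - B - L - U - Y - T - W: 10+11+3+1+10+7 = 42
W - B - L - U - T - Y - W: 10+11+3+11+10+3 = 48
W - B - Y - L - T - U - W: 10+13+2+8+11+4 = 48
W - B - Y - L - U - T - W: 10+13+2+3+11+7 = 46
W - B - Y - T - L - U - W: 10+13+10+8+3+4 = 48
W - B - Y - T - U - L - W: 10+13+10+11+3+5 = 52
W - B - Y - U - L - T - W: 10+13+1+3+8+7 = 42
W - B - Y - U - T - L - W: 10+13+1+11+8+5 = 48
W - B - T - L - Y - U - W: 10+5+8+2+1+4 = 30
W - B - T - L - U - Y - W: 10+5+8+3+1+3 = 30
… (46 more)
The minimum is 30.
One optimal route: W → B → T → L → Y → U → W (or its reverse).

Shortest round trip = 30 miles.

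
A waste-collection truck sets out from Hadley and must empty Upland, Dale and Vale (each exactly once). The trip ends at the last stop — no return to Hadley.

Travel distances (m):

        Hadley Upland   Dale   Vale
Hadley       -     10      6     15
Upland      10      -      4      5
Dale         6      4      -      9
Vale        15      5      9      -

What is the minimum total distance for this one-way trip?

15 m — the minimum one-way total.

There are 3! = 6 possible orderings.
Hadley→Upland→Dale→Vale: 10+4+9 = 23
Hadley→Upland→Vale→Dale: 10+5+9 = 24
Hadley→Dale→Upland→Vale: 6+4+5 = 15
Hadley→Dale→Vale→Upland: 6+9+5 = 20
Hadley→Vale→Upland→Dale: 15+5+4 = 24
Hadley→Vale→Dale→Upland: 15+9+4 = 28
The minimum is 15.
One shortest path: Hadley → Dale → Upland → Vale.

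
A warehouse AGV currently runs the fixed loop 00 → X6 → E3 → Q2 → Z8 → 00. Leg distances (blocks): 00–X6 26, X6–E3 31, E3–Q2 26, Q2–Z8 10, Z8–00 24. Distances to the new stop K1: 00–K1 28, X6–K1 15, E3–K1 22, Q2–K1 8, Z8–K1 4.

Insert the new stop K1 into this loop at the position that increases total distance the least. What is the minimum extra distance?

Insertion cost between consecutive stops i–j is d(i,K1) + d(K1,j) − d(i,j):
  between 00 and X6: 28 + 15 − 26 = 17
  between X6 and E3: 15 + 22 − 31 = 6
  between E3 and Q2: 22 + 8 − 26 = 4
  between Q2 and Z8: 8 + 4 − 10 = 2
  between Z8 and 00: 4 + 28 − 24 = 8
Cheapest insertion is between Q2 and Z8, adding 2.
New total = 117 + 2 = 119.

Adding 2 blocks by placing K1 on the Q2–Z8 leg.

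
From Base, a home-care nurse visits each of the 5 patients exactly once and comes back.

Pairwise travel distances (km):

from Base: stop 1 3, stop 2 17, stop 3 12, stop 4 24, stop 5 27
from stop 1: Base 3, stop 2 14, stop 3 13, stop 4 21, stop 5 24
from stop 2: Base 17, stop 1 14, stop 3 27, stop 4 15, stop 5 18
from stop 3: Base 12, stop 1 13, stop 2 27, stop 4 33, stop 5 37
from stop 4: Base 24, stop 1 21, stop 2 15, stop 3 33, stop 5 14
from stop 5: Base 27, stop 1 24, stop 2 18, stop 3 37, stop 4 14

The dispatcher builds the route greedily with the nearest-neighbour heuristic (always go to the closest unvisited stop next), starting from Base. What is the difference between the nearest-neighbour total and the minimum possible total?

Excess over optimum: 5 km.

From Base: stop 1=3, stop 3=12, stop 2=17, stop 4=24, stop 5=27 → choose stop 1 (3).
From stop 1: stop 3=13, stop 2=14, stop 4=21, stop 5=24 → choose stop 3 (13).
From stop 3: stop 2=27, stop 4=33, stop 5=37 → choose stop 2 (27).
From stop 2: stop 4=15, stop 5=18 → choose stop 4 (15).
From stop 4: stop 5=14 → choose stop 5 (14).
NN route Base → stop 1 → stop 3 → stop 2 → stop 4 → stop 5 → Base costs 99.
Optimal: Base → stop 1 → stop 2 → stop 5 → stop 4 → stop 3 → Base costs 94 (by enumerating all 60 distinct tours).
Excess = 99 − 94 = 5.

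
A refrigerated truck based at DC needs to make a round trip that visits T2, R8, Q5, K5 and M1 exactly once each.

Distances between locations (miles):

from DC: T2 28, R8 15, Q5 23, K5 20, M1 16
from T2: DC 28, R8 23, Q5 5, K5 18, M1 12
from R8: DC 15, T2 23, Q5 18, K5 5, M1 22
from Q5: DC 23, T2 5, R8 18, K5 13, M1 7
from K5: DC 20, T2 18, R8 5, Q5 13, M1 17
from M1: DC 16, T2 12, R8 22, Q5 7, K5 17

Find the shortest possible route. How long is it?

DC - T2 - R8 - Q5 - K5 - M1 - DC: 28+23+18+13+17+16 = 115
DC - T2 - R8 - Q5 - M1 - K5 - DC: 28+23+18+7+17+20 = 113
DC - T2 - R8 - K5 - Q5 - M1 - DC: 28+23+5+13+7+16 = 92
DC - T2 - R8 - K5 - M1 - Q5 - DC: 28+23+5+17+7+23 = 103
DC - T2 - R8 - M1 - Q5 - K5 - DC: 28+23+22+7+13+20 = 113
DC - T2 - R8 - M1 - K5 - Q5 - DC: 28+23+22+17+13+23 = 126
DC - T2 - Q5 - R8 - K5 - M1 - DC: 28+5+18+5+17+16 = 89
DC - T2 - Q5 - R8 - M1 - K5 - DC: 28+5+18+22+17+20 = 110
DC - T2 - Q5 - K5 - R8 - M1 - DC: 28+5+13+5+22+16 = 89
DC - T2 - Q5 - K5 - M1 - R8 - DC: 28+5+13+17+22+15 = 100
DC - T2 - Q5 - M1 - R8 - K5 - DC: 28+5+7+22+5+20 = 87
DC - T2 - Q5 - M1 - K5 - R8 - DC: 28+5+7+17+5+15 = 77
DC - T2 - K5 - R8 - Q5 - M1 - DC: 28+18+5+18+7+16 = 92
DC - T2 - K5 - R8 - M1 - Q5 - DC: 28+18+5+22+7+23 = 103
… (46 more)
DC - R8 - K5 - T2 - Q5 - M1 - DC: 15+5+18+5+7+16 = 66  ← best
The minimum is 66.
One optimal route: DC → R8 → K5 → T2 → Q5 → M1 → DC (or its reverse).

Shortest round trip = 66 miles.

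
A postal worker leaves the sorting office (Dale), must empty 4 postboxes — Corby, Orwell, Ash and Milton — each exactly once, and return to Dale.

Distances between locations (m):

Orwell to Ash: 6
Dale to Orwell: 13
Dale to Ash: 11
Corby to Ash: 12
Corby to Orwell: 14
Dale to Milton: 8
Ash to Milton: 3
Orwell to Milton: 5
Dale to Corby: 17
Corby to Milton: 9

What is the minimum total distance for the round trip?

There are 12 distinct closed tours to check (reversals are equivalent).
Dale - Corby - Orwell - Ash - Milton - Dale: 17+14+6+3+8 = 48
Dale - Corby - Orwell - Milton - Ash - Dale: 17+14+5+3+11 = 50
Dale - Corby - Ash - Orwell - Milton - Dale: 17+12+6+5+8 = 48
Dale - Corby - Ash - Milton - Orwell - Dale: 17+12+3+5+13 = 50
Dale - Corby - Milton - Orwell - Ash - Dale: 17+9+5+6+11 = 48
Dale - Corby - Milton - Ash - Orwell - Dale: 17+9+3+6+13 = 48
Dale - Orwell - Corby - Ash - Milton - Dale: 13+14+12+3+8 = 50
Dale - Orwell - Corby - Milton - Ash - Dale: 13+14+9+3+11 = 50
Dale - Orwell - Ash - Corby - Milton - Dale: 13+6+12+9+8 = 48
Dale - Orwell - Milton - Corby - Ash - Dale: 13+5+9+12+11 = 50
Dale - Ash - Corby - Orwell - Milton - Dale: 11+12+14+5+8 = 50
Dale - Ash - Orwell - Corby - Milton - Dale: 11+6+14+9+8 = 48
The minimum is 48.
One optimal route: Dale → Corby → Orwell → Ash → Milton → Dale (or its reverse).

48 m — the shortest possible round trip.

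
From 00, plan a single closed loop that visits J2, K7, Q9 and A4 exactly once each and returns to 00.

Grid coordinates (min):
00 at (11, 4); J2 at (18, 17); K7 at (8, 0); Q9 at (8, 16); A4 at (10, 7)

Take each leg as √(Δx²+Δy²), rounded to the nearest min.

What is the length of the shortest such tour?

There are 12 distinct closed tours to check (reversals are equivalent).
00-J2-K7-Q9-A4-00: 15+20+16+9+3 = 63
00-J2-K7-A4-Q9-00: 15+20+7+9+12 = 63
00-J2-Q9-K7-A4-00: 15+10+16+7+3 = 51
00-J2-Q9-A4-K7-00: 15+10+9+7+5 = 46
00-J2-A4-K7-Q9-00: 15+13+7+16+12 = 63
00-J2-A4-Q9-K7-00: 15+13+9+16+5 = 58
00-K7-J2-Q9-A4-00: 5+20+10+9+3 = 47
00-K7-J2-A4-Q9-00: 5+20+13+9+12 = 59
00-K7-Q9-J2-A4-00: 5+16+10+13+3 = 47
00-K7-A4-J2-Q9-00: 5+7+13+10+12 = 47
00-Q9-J2-K7-A4-00: 12+10+20+7+3 = 52
00-Q9-K7-J2-A4-00: 12+16+20+13+3 = 64
The minimum is 46.
One optimal route: 00 → J2 → Q9 → A4 → K7 → 00 (or its reverse).

46 min — the shortest possible round trip.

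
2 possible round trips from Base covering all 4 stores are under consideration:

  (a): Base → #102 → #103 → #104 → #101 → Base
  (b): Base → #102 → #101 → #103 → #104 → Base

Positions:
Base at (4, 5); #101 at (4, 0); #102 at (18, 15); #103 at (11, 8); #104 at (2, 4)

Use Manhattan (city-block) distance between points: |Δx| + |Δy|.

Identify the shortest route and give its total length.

62 — (a) is the shortest.

(a): 24 + 14 + 13 + 6 + 5 = 62
(b): 24 + 29 + 15 + 13 + 3 = 84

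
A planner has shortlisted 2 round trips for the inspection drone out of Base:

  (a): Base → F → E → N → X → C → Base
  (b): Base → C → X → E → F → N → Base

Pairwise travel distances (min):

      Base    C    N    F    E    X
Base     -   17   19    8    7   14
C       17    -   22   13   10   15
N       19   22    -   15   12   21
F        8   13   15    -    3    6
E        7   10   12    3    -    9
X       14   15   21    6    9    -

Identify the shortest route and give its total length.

(a): 8 + 3 + 12 + 21 + 15 + 17 = 76
(b): 17 + 15 + 9 + 3 + 15 + 19 = 78

Shortest is (a), total 76 min.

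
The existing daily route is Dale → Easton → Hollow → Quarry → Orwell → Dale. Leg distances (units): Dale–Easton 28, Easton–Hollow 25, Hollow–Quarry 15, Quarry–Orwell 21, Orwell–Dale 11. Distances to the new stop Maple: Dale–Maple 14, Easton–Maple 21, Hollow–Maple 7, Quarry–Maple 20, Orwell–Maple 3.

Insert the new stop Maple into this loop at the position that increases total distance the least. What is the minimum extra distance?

Minimum extra distance: 2, inserting Maple between Quarry and Orwell.

Insertion cost between consecutive stops i–j is d(i,Maple) + d(Maple,j) − d(i,j):
  between Dale and Easton: 14 + 21 − 28 = 7
  between Easton and Hollow: 21 + 7 − 25 = 3
  between Hollow and Quarry: 7 + 20 − 15 = 12
  between Quarry and Orwell: 20 + 3 − 21 = 2
  between Orwell and Dale: 3 + 14 − 11 = 6
Cheapest insertion is between Quarry and Orwell, adding 2.
New total = 100 + 2 = 102.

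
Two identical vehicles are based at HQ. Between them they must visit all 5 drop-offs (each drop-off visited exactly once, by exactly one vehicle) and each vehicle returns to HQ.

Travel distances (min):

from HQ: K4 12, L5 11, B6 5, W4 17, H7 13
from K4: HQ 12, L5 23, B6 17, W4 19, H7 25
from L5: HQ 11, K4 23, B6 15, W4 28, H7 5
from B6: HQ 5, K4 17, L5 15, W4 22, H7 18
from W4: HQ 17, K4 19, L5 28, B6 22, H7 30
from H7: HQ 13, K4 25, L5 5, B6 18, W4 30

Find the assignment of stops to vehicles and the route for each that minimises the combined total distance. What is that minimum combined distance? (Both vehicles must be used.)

Try each way of splitting the stops between the two vehicles (each non-empty) and, for each split, find the best tour for each vehicle:
  {K4} + {L5, B6, W4, H7}: 24 + 72 = 96
  {L5} + {K4, B6, W4, H7}: 22 + 84 = 106
  {K4, L5} + {B6, W4, H7}: 46 + 70 = 116
  {B6} + {K4, L5, W4, H7}: 10 + 77 = 87
  {K4, B6} + {L5, W4, H7}: 34 + 63 = 97
  {L5, B6} + {K4, W4, H7}: 31 + 74 = 105
  … (15 splits in total)
  {K4, W4} + {L5, B6, H7}: 48 + 38 = 86  ← best
Best: vehicle 1 HQ → K4 → W4 → HQ = 48; vehicle 2 HQ → B6 → L5 → H7 → HQ = 38; combined 86.

86 min — the smallest possible combined total.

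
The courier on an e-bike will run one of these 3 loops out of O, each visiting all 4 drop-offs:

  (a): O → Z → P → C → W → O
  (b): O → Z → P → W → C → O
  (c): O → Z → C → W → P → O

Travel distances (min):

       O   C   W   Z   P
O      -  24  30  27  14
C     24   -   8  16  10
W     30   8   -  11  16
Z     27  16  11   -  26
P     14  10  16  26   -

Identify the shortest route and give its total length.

(a): 27 + 26 + 10 + 8 + 30 = 101
(b): 27 + 26 + 16 + 8 + 24 = 101
(c): 27 + 16 + 8 + 16 + 14 = 81

Shortest is (c), total 81 min.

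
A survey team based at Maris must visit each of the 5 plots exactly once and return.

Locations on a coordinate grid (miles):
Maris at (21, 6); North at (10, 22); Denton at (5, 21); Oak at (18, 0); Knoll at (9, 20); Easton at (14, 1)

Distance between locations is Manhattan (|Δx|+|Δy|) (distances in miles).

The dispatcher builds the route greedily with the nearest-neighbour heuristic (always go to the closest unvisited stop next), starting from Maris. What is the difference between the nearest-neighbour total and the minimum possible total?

Excess over optimum: 2 miles.

Maris: Oak=9, Easton=12, Knoll=26, North=27, Denton=31 ⇒ Oak
Oak: Easton=5, Knoll=29, North=30, Denton=34 ⇒ Easton
Easton: Knoll=24, North=25, Denton=29 ⇒ Knoll
Knoll: North=3, Denton=5 ⇒ North
North: Denton=6 ⇒ Denton
NN route Maris → Oak → Easton → Knoll → North → Denton → Maris costs 78.
Optimal: Maris → North → Denton → Knoll → Easton → Oak → Maris costs 76 (by enumerating all 60 distinct tours).
Excess = 78 − 76 = 2.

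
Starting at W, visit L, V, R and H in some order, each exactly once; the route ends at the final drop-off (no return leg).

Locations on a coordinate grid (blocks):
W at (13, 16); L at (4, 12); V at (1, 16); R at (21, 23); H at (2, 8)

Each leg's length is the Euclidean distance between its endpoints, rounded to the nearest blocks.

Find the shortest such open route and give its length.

41 blocks — the minimum one-way total.

There are 4! = 24 possible orderings.
W → L → V → R → H: 10+5+21+24 = 60
W → L → V → H → R: 10+5+8+24 = 47
W → L → R → V → H: 10+20+21+8 = 59
W → L → R → H → V: 10+20+24+8 = 62
W → L → H → V → R: 10+4+8+21 = 43
W → L → H → R → V: 10+4+24+21 = 59
W → V → L → R → H: 12+5+20+24 = 61
W → V → L → H → R: 12+5+4+24 = 45
W → V → R → L → H: 12+21+20+4 = 57
W → V → R → H → L: 12+21+24+4 = 61
W → V → H → L → R: 12+8+4+20 = 44
W → V → H → R → L: 12+8+24+20 = 64
W → R → L → V → H: 11+20+5+8 = 44
W → R → L → H → V: 11+20+4+8 = 43
… (10 more)
W → R → V → L → H: 11+21+5+4 = 41  ← best
The minimum is 41.
One shortest path: W → R → V → L → H.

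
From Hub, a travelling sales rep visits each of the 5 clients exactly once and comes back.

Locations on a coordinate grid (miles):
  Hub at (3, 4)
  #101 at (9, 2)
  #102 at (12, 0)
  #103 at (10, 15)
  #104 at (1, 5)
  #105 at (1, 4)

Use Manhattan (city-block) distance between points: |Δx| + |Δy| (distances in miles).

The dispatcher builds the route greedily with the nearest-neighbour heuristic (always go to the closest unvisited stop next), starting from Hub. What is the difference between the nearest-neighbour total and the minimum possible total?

From Hub: #105=2, #104=3, #101=8, #102=13, #103=18 → choose #105 (2).
From #105: #104=1, #101=10, #102=15, #103=20 → choose #104 (1).
From #104: #101=11, #102=16, #103=19 → choose #101 (11).
From #101: #102=5, #103=14 → choose #102 (5).
From #102: #103=17 → choose #103 (17).
NN route Hub → #105 → #104 → #101 → #102 → #103 → Hub costs 54.
Optimal: Hub → #101 → #102 → #103 → #104 → #105 → Hub costs 52 (by enumerating all 60 distinct tours).
Excess = 54 − 52 = 2.

Excess over optimum: 2 miles.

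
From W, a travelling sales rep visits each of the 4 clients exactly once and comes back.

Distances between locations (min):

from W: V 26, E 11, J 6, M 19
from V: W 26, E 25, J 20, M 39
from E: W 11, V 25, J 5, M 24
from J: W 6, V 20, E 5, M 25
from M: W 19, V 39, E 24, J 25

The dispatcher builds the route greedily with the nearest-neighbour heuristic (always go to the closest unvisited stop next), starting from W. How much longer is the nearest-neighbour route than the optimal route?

W: J=6, E=11, M=19, V=26 ⇒ J
J: E=5, V=20, M=25 ⇒ E
E: M=24, V=25 ⇒ M
M: V=39 ⇒ V
NN route W → J → E → M → V → W costs 100.
Optimal: W → V → J → E → M → W costs 94 (by enumerating all 12 distinct tours).
Excess = 100 − 94 = 6.

The nearest-neighbour route is 6 min longer than optimal.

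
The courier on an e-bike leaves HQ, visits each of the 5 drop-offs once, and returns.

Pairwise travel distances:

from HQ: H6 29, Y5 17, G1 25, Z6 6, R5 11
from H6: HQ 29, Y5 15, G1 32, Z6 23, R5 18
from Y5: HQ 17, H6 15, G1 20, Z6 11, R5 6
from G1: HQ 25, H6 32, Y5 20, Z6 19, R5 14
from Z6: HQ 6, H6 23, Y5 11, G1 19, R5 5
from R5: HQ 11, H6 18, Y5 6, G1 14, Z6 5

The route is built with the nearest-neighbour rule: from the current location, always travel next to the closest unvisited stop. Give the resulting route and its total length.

At HQ the remaining stops are Z6 6, R5 11, Y5 17, G1 25, H6 29; go to Z6.
At Z6 the remaining stops are R5 5, Y5 11, G1 19, H6 23; go to R5.
At R5 the remaining stops are Y5 6, G1 14, H6 18; go to Y5.
At Y5 the remaining stops are H6 15, G1 20; go to H6.
At H6 the remaining stops are G1 32; go to G1.
Return G1→HQ: 25.
Total = 6 + 5 + 6 + 15 + 32 + 25 = 89.

Total distance 89 via the nearest-neighbour route HQ → Z6 → R5 → Y5 → H6 → G1 → HQ.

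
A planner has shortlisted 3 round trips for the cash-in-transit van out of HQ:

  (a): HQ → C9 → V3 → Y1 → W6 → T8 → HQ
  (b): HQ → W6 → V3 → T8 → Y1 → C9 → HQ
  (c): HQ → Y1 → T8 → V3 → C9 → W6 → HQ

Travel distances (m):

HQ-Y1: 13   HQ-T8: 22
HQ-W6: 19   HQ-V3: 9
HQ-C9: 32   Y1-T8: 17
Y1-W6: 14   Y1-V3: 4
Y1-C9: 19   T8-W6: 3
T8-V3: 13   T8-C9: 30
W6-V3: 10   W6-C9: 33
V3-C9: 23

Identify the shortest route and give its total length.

(a): 32 + 23 + 4 + 14 + 3 + 22 = 98
(b): 19 + 10 + 13 + 17 + 19 + 32 = 110
(c): 13 + 17 + 13 + 23 + 33 + 19 = 118

Shortest is (a), total 98 m.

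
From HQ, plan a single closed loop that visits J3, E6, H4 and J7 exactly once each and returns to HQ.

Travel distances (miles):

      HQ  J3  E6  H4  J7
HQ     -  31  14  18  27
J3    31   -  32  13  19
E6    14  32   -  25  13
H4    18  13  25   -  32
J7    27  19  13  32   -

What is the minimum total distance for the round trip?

77 miles — the shortest possible round trip.

HQ - J3 - E6 - H4 - J7 - HQ: 31+32+25+32+27 = 147
HQ - J3 - E6 - J7 - H4 - HQ: 31+32+13+32+18 = 126
HQ - J3 - H4 - E6 - J7 - HQ: 31+13+25+13+27 = 109
HQ - J3 - H4 - J7 - E6 - HQ: 31+13+32+13+14 = 103
HQ - J3 - J7 - E6 - H4 - HQ: 31+19+13+25+18 = 106
HQ - J3 - J7 - H4 - E6 - HQ: 31+19+32+25+14 = 121
HQ - E6 - J3 - H4 - J7 - HQ: 14+32+13+32+27 = 118
HQ - E6 - J3 - J7 - H4 - HQ: 14+32+19+32+18 = 115
HQ - E6 - H4 - J3 - J7 - HQ: 14+25+13+19+27 = 98
HQ - E6 - J7 - J3 - H4 - HQ: 14+13+19+13+18 = 77
HQ - H4 - J3 - E6 - J7 - HQ: 18+13+32+13+27 = 103
HQ - H4 - E6 - J3 - J7 - HQ: 18+25+32+19+27 = 121
The minimum is 77.
One optimal route: HQ → E6 → J7 → J3 → H4 → HQ (or its reverse).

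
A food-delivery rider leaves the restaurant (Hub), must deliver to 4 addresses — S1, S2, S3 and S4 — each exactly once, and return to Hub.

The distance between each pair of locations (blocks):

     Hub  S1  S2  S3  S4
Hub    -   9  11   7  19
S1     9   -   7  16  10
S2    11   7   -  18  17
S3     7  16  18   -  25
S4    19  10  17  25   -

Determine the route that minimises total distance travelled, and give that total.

60 blocks — the shortest possible round trip.

With 4 stops there are 4!/2 = 12 distinct round trips (a route and its reverse cost the same).
Hub-S1-S2-S3-S4-Hub: 9+7+18+25+19 = 78
Hub-S1-S2-S4-S3-Hub: 9+7+17+25+7 = 65
Hub-S1-S3-S2-S4-Hub: 9+16+18+17+19 = 79
Hub-S1-S3-S4-S2-Hub: 9+16+25+17+11 = 78
Hub-S1-S4-S2-S3-Hub: 9+10+17+18+7 = 61
Hub-S1-S4-S3-S2-Hub: 9+10+25+18+11 = 73
Hub-S2-S1-S3-S4-Hub: 11+7+16+25+19 = 78
Hub-S2-S1-S4-S3-Hub: 11+7+10+25+7 = 60
Hub-S2-S3-S1-S4-Hub: 11+18+16+10+19 = 74
Hub-S2-S4-S1-S3-Hub: 11+17+10+16+7 = 61
Hub-S3-S1-S2-S4-Hub: 7+16+7+17+19 = 66
Hub-S3-S2-S1-S4-Hub: 7+18+7+10+19 = 61
The minimum is 60.
One optimal route: Hub → S2 → S1 → S4 → S3 → Hub (or its reverse).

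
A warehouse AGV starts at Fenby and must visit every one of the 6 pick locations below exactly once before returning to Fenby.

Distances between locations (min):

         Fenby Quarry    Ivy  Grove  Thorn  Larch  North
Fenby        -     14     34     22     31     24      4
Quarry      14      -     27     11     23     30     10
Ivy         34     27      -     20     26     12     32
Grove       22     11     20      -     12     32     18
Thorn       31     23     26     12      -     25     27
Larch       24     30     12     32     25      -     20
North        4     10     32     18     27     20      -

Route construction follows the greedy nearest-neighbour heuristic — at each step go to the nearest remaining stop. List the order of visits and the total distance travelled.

108 min along Fenby → North → Quarry → Grove → Thorn → Larch → Ivy → Fenby.

At Fenby the remaining stops are North 4, Quarry 14, Grove 22, Larch 24, Thorn 31, Ivy 34; go to North.
At North the remaining stops are Quarry 10, Grove 18, Larch 20, Thorn 27, Ivy 32; go to Quarry.
At Quarry the remaining stops are Grove 11, Thorn 23, Ivy 27, Larch 30; go to Grove.
At Grove the remaining stops are Thorn 12, Ivy 20, Larch 32; go to Thorn.
At Thorn the remaining stops are Larch 25, Ivy 26; go to Larch.
At Larch the remaining stops are Ivy 12; go to Ivy.
Return Ivy→Fenby: 34.
Total = 4 + 10 + 11 + 12 + 25 + 12 + 34 = 108.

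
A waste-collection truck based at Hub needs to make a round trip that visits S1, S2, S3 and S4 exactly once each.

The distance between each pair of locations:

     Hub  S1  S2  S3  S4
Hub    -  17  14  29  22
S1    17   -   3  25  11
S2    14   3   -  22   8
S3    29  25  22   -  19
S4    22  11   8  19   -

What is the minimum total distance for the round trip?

76 — the shortest possible round trip.

Hub→S1→S2→S3→S4→Hub: 17+3+22+19+22 = 83
Hub→S1→S2→S4→S3→Hub: 17+3+8+19+29 = 76
Hub→S1→S3→S2→S4→Hub: 17+25+22+8+22 = 94
Hub→S1→S3→S4→S2→Hub: 17+25+19+8+14 = 83
Hub→S1→S4→S2→S3→Hub: 17+11+8+22+29 = 87
Hub→S1→S4→S3→S2→Hub: 17+11+19+22+14 = 83
Hub→S2→S1→S3→S4→Hub: 14+3+25+19+22 = 83
Hub→S2→S1→S4→S3→Hub: 14+3+11+19+29 = 76
Hub→S2→S3→S1→S4→Hub: 14+22+25+11+22 = 94
Hub→S2→S4→S1→S3→Hub: 14+8+11+25+29 = 87
Hub→S3→S1→S2→S4→Hub: 29+25+3+8+22 = 87
Hub→S3→S2→S1→S4→Hub: 29+22+3+11+22 = 87
The minimum is 76.
One optimal route: Hub → S1 → S2 → S4 → S3 → Hub (or its reverse).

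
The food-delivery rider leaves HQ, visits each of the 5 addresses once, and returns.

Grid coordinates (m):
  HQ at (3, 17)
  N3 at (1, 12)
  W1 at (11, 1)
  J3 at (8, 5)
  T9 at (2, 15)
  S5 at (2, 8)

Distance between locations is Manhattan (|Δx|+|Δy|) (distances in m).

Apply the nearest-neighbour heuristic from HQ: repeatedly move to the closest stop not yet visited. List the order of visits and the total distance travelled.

Nearest-neighbour total = 52 m; route HQ → T9 → N3 → S5 → J3 → W1 → HQ.

From HQ: distances to unvisited — T9=3, N3=7, S5=10, J3=17, W1=24. Nearest is T9 (3).
From T9: distances to unvisited — N3=4, S5=7, J3=16, W1=23. Nearest is N3 (4).
From N3: distances to unvisited — S5=5, J3=14, W1=21. Nearest is S5 (5).
From S5: distances to unvisited — J3=9, W1=16. Nearest is J3 (9).
From J3: distances to unvisited — W1=7. Nearest is W1 (7).
Return W1→HQ: 24.
Total = 3 + 4 + 5 + 9 + 7 + 24 = 52.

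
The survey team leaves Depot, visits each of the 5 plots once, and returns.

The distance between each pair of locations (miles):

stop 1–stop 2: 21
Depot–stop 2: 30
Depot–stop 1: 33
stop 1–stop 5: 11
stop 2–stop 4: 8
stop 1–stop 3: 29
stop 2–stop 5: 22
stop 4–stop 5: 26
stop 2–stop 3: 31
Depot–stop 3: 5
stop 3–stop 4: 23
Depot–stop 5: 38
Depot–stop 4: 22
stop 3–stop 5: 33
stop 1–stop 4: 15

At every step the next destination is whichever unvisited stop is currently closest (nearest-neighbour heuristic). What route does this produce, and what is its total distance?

From Depot: distances to unvisited — stop 3=5, stop 4=22, stop 2=30, stop 1=33, stop 5=38. Nearest is stop 3 (5).
From stop 3: distances to unvisited — stop 4=23, stop 1=29, stop 2=31, stop 5=33. Nearest is stop 4 (23).
From stop 4: distances to unvisited — stop 2=8, stop 1=15, stop 5=26. Nearest is stop 2 (8).
From stop 2: distances to unvisited — stop 1=21, stop 5=22. Nearest is stop 1 (21).
From stop 1: distances to unvisited — stop 5=11. Nearest is stop 5 (11).
Return stop 5→Depot: 38.
Total = 5 + 23 + 8 + 21 + 11 + 38 = 106.

106 miles along Depot → stop 3 → stop 4 → stop 2 → stop 1 → stop 5 → Depot.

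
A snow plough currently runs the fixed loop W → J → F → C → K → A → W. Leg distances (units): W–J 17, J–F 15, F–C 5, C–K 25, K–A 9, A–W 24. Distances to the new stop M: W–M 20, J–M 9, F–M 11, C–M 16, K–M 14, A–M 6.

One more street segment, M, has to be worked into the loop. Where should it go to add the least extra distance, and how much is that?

+2 — insert M between A and W.

Insertion cost between consecutive stops i–j is d(i,M) + d(M,j) − d(i,j):
  between W and J: 20 + 9 − 17 = 12
  between J and F: 9 + 11 − 15 = 5
  between F and C: 11 + 16 − 5 = 22
  between C and K: 16 + 14 − 25 = 5
  between K and A: 14 + 6 − 9 = 11
  between A and W: 6 + 20 − 24 = 2
Cheapest insertion is between A and W, adding 2.
New total = 95 + 2 = 97.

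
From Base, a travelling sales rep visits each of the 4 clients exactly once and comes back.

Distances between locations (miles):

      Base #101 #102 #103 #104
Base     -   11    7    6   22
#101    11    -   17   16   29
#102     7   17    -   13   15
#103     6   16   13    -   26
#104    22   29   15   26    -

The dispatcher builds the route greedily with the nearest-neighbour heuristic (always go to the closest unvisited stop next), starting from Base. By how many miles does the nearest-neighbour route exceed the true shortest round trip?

Excess over optimum: 1 miles.

From Base: #103=6, #102=7, #101=11, #104=22 → choose #103 (6).
From #103: #102=13, #101=16, #104=26 → choose #102 (13).
From #102: #104=15, #101=17 → choose #104 (15).
From #104: #101=29 → choose #101 (29).
NN route Base → #103 → #102 → #104 → #101 → Base costs 74.
Optimal: Base → #102 → #104 → #101 → #103 → Base costs 73 (by enumerating all 12 distinct tours).
Excess = 74 − 73 = 1.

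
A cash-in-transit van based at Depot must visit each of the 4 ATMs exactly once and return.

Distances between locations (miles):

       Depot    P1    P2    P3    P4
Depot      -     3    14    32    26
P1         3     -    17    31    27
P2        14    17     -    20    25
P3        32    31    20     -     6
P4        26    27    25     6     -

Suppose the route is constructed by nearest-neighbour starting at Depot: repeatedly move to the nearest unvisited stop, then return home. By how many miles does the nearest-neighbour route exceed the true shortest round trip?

2 miles longer than the optimal tour.

From Depot: P1=3, P2=14, P4=26, P3=32 → choose P1 (3).
From P1: P2=17, P4=27, P3=31 → choose P2 (17).
From P2: P3=20, P4=25 → choose P3 (20).
From P3: P4=6 → choose P4 (6).
NN route Depot → P1 → P2 → P3 → P4 → Depot costs 72.
Optimal: Depot → P1 → P4 → P3 → P2 → Depot costs 70 (by enumerating all 12 distinct tours).
Excess = 72 − 70 = 2.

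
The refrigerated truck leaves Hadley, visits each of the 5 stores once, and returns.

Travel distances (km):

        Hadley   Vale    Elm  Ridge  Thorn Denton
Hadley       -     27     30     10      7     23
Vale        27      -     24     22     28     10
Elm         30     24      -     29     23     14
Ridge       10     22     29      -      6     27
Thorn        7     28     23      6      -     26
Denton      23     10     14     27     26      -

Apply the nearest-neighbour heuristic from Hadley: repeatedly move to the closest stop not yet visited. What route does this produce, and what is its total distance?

Total distance 89 km via the nearest-neighbour route Hadley → Thorn → Ridge → Vale → Denton → Elm → Hadley.

At Hadley the remaining stops are Thorn 7, Ridge 10, Denton 23, Vale 27, Elm 30; go to Thorn.
At Thorn the remaining stops are Ridge 6, Elm 23, Denton 26, Vale 28; go to Ridge.
At Ridge the remaining stops are Vale 22, Denton 27, Elm 29; go to Vale.
At Vale the remaining stops are Denton 10, Elm 24; go to Denton.
At Denton the remaining stops are Elm 14; go to Elm.
Return Elm→Hadley: 30.
Total = 7 + 6 + 22 + 10 + 14 + 30 = 89.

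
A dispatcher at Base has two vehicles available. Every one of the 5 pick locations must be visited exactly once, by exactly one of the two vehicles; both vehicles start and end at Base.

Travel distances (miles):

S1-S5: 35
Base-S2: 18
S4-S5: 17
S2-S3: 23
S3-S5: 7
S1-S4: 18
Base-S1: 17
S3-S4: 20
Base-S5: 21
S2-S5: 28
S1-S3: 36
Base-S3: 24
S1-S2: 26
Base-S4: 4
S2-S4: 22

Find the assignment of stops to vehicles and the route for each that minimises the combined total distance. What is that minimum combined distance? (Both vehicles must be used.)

There are 2^4 − 1 = 15 ways to divide the 5 stops into two non-empty groups. For each, the best each vehicle can do is its own shortest tour through its group:
  {S1} + {S2, S3, S4, S5}: 34 + 69 = 103
  {S2} + {S1, S3, S4, S5}: 36 + 81 = 117
  {S1, S2} + {S3, S4, S5}: 61 + 52 = 113
  {S3} + {S1, S2, S4, S5}: 48 + 92 = 140
  {S1, S3} + {S2, S4, S5}: 77 + 67 = 144
  {S2, S3} + {S1, S4, S5}: 65 + 73 = 138
  … (15 splits in total)
  {S4} + {S1, S2, S3, S5}: 8 + 94 = 102  ← best
Best: vehicle 1 Base → S4 → Base = 8; vehicle 2 Base → S1 → S2 → S3 → S5 → Base = 94; combined 102.

Minimum combined distance: 102 miles.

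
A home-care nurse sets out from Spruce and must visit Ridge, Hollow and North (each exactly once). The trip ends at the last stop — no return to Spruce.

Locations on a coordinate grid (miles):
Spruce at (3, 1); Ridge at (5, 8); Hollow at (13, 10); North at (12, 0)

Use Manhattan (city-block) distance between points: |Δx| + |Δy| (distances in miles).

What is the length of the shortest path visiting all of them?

There are 3! = 6 possible orderings.
Spruce → Ridge → Hollow → North: 9+10+11 = 30
Spruce → Ridge → North → Hollow: 9+15+11 = 35
Spruce → Hollow → Ridge → North: 19+10+15 = 44
Spruce → Hollow → North → Ridge: 19+11+15 = 45
Spruce → North → Ridge → Hollow: 10+15+10 = 35
Spruce → North → Hollow → Ridge: 10+11+10 = 31
The minimum is 30.
One shortest path: Spruce → Ridge → Hollow → North.

Minimum one-way distance = 30 miles.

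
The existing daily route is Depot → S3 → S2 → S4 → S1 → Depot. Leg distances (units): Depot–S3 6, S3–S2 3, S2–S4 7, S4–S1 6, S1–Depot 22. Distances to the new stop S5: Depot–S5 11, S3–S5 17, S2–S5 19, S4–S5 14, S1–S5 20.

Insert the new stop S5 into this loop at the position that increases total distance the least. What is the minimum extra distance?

Insertion cost between consecutive stops i–j is d(i,S5) + d(S5,j) − d(i,j):
  between Depot and S3: 11 + 17 − 6 = 22
  between S3 and S2: 17 + 19 − 3 = 33
  between S2 and S4: 19 + 14 − 7 = 26
  between S4 and S1: 14 + 20 − 6 = 28
  between S1 and Depot: 20 + 11 − 22 = 9
Cheapest insertion is between S1 and Depot, adding 9.
New total = 44 + 9 = 53.

Minimum extra distance: 9, inserting S5 between S1 and Depot.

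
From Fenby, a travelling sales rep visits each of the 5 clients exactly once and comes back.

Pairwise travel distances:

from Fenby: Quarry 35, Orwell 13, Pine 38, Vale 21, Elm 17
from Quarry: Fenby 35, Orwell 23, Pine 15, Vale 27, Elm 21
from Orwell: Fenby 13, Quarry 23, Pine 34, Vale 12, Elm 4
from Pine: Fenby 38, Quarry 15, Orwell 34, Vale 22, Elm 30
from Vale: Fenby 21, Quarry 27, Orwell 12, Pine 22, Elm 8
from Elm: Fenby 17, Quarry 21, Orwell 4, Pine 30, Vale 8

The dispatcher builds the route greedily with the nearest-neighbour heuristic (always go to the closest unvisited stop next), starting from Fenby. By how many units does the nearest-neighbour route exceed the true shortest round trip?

Fenby: Orwell=13, Elm=17, Vale=21, Quarry=35, Pine=38 ⇒ Orwell
Orwell: Elm=4, Vale=12, Quarry=23, Pine=34 ⇒ Elm
Elm: Vale=8, Quarry=21, Pine=30 ⇒ Vale
Vale: Pine=22, Quarry=27 ⇒ Pine
Pine: Quarry=15 ⇒ Quarry
NN route Fenby → Orwell → Elm → Vale → Pine → Quarry → Fenby costs 97.
Optimal: Fenby → Orwell → Elm → Quarry → Pine → Vale → Fenby costs 96 (by enumerating all 60 distinct tours).
Excess = 97 − 96 = 1.

Excess over optimum: 1.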